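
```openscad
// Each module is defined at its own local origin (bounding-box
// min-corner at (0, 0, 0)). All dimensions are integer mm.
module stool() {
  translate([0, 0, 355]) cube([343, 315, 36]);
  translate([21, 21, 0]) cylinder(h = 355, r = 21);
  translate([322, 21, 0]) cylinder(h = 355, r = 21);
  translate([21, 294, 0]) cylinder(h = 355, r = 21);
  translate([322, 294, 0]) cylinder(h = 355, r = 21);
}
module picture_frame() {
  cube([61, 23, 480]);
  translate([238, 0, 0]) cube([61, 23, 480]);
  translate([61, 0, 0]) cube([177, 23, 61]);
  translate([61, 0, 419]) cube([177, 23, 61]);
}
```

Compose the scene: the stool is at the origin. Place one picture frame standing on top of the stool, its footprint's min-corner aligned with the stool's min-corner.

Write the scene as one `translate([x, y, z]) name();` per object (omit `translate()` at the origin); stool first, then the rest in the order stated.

stool();
translate([0, 0, 391]) picture_frame();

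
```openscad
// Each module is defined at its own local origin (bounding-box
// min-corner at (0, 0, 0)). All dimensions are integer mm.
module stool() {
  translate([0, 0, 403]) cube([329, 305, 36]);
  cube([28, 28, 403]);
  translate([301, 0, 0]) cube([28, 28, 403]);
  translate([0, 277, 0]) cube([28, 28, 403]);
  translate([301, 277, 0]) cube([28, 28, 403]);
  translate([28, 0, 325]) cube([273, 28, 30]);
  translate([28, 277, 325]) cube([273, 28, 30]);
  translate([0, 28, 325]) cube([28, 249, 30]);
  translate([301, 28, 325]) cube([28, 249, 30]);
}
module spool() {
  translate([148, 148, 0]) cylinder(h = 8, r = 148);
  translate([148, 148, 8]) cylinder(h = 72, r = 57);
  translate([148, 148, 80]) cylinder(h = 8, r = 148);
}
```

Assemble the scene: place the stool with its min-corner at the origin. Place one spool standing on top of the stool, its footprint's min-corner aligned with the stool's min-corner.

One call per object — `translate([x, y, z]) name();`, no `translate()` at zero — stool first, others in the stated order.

stool();
translate([0, 0, 439]) spool();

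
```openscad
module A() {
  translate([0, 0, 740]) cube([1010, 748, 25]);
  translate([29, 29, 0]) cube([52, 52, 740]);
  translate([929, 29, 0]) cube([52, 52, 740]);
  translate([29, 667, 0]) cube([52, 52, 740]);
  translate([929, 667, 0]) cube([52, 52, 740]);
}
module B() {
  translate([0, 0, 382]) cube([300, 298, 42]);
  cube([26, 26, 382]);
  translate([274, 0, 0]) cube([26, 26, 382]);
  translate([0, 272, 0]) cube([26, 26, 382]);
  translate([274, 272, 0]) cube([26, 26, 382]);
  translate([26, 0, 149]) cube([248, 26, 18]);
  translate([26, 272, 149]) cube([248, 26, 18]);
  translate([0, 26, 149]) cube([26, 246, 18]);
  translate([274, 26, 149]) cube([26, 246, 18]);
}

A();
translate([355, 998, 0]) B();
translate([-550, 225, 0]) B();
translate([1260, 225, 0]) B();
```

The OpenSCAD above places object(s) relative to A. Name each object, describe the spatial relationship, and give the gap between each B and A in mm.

A is a table. B is a stool. Three stools sit around the table at the +y, −x, +x sides. The gap between each stool and the table is 250 mm.

Each stool's nearest face is 250 mm from the table's bounding box.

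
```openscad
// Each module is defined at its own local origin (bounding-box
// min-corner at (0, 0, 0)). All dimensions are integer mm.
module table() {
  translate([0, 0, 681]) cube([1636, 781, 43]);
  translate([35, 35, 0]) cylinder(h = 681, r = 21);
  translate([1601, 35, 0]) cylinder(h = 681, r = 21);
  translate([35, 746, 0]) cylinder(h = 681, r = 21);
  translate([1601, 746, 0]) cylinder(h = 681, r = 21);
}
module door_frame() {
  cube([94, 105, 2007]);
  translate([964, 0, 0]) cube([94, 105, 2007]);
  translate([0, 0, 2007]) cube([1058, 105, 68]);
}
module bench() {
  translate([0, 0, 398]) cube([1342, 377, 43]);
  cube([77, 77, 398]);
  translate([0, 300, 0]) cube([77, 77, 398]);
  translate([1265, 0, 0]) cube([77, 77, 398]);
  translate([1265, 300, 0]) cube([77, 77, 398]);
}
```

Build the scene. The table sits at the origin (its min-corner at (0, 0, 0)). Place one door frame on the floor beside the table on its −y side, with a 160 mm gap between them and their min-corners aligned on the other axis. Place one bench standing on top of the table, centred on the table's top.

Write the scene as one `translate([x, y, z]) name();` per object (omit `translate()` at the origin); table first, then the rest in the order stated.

table();
translate([0, -265, 0]) door_frame();
translate([147, 202, 724]) bench();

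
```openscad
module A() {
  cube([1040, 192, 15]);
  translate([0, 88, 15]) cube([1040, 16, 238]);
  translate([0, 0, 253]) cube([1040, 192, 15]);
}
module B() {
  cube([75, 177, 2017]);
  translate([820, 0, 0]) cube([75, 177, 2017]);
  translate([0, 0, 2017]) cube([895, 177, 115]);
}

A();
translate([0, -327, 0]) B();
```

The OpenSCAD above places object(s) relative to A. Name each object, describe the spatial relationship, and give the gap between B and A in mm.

The door frame's nearest face is 150 mm from the I-beam's −y face.

A is an I-beam. B is a door frame. The door frame is on the floor beside the I-beam on its −y side. The gap between the door frame and the I-beam is 150 mm.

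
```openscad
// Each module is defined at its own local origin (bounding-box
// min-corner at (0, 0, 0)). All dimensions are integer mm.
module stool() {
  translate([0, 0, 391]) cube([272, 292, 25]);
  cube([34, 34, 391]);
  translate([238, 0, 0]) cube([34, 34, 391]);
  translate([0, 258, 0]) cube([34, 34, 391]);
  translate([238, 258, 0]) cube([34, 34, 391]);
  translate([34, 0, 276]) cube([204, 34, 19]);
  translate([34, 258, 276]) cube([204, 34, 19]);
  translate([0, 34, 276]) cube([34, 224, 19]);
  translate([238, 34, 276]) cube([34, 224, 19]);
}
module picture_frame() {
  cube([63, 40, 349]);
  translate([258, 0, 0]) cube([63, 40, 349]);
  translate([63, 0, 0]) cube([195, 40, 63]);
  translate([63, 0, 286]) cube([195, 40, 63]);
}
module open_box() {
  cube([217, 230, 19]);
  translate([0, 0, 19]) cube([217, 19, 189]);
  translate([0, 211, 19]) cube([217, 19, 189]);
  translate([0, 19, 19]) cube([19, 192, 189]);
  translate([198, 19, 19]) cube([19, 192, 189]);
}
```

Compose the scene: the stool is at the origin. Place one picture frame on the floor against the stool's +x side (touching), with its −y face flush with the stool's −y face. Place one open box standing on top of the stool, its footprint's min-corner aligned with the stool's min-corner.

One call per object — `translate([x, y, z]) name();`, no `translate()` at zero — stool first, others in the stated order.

stool();
translate([272, 0, 0]) picture_frame();
translate([0, 0, 416]) open_box();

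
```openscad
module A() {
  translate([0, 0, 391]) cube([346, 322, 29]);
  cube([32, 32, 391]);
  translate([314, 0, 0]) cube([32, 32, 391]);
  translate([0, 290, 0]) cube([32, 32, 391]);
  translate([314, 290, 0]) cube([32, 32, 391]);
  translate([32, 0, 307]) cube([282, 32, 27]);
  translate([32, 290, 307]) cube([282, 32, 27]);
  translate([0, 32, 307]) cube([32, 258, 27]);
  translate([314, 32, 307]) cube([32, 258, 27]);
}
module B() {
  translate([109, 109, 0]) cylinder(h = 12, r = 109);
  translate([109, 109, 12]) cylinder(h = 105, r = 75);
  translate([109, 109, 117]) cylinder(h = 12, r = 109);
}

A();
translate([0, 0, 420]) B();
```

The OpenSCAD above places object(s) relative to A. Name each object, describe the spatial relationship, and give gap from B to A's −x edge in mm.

The spool's min-x is at 0; the stool's min-x is 0; gap = 0 mm.

A is a stool. B is a spool. The spool is on top of the stool. The gap from the spool to the stool's −x edge is 0 mm.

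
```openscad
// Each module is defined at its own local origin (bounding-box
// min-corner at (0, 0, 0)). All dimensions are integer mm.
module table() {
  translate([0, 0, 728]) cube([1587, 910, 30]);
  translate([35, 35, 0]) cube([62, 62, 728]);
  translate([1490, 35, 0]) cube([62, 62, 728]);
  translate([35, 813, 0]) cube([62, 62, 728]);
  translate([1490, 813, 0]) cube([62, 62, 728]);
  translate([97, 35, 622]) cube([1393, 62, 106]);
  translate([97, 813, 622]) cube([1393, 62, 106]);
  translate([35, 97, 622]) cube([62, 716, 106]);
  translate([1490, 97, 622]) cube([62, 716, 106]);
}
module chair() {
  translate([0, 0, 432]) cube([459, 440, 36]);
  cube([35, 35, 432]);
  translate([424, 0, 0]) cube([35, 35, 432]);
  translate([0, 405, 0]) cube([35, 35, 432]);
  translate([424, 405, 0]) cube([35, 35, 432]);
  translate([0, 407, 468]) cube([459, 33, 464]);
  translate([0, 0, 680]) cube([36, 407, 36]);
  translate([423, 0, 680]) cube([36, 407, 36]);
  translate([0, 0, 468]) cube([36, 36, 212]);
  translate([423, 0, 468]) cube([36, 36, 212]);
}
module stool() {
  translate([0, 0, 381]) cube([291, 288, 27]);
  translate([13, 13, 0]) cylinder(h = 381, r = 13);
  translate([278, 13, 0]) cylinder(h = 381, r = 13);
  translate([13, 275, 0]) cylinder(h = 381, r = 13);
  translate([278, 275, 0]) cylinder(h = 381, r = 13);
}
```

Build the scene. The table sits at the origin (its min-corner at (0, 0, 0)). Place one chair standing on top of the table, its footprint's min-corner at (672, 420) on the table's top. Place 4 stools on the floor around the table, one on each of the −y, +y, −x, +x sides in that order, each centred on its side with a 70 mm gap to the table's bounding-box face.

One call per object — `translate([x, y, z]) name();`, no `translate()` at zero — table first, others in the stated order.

table();
translate([672, 420, 758]) chair();
translate([648, -358, 0]) stool();
translate([648, 980, 0]) stool();
translate([-361, 311, 0]) stool();
translate([1657, 311, 0]) stool();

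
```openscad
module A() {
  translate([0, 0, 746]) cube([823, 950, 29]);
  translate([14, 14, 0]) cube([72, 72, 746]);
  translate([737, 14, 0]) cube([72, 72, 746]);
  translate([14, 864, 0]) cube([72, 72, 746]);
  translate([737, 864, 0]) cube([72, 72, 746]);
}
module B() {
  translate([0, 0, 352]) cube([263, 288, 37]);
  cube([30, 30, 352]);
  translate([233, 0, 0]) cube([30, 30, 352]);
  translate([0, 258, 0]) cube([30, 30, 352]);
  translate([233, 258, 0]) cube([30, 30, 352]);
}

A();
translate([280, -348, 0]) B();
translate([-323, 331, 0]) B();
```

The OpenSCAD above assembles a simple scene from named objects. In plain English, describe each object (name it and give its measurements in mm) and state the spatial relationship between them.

A is a table with a 823×950 mm rectangular top, 29 mm thick, top surface at z = 775 mm, supported by four 72×72 mm square legs, each inset 14 mm from the nearest pair of top edges, running from the floor.

B is a four-legged stool. The seat is 263×288 mm, 37 mm thick, top at z = 389 mm. It stands on four square legs, each 30×30 mm in cross-section, from z = 0 to the seat underside, each flush with a corner of the seat.

Two stools sit around the table at the −y, −x sides.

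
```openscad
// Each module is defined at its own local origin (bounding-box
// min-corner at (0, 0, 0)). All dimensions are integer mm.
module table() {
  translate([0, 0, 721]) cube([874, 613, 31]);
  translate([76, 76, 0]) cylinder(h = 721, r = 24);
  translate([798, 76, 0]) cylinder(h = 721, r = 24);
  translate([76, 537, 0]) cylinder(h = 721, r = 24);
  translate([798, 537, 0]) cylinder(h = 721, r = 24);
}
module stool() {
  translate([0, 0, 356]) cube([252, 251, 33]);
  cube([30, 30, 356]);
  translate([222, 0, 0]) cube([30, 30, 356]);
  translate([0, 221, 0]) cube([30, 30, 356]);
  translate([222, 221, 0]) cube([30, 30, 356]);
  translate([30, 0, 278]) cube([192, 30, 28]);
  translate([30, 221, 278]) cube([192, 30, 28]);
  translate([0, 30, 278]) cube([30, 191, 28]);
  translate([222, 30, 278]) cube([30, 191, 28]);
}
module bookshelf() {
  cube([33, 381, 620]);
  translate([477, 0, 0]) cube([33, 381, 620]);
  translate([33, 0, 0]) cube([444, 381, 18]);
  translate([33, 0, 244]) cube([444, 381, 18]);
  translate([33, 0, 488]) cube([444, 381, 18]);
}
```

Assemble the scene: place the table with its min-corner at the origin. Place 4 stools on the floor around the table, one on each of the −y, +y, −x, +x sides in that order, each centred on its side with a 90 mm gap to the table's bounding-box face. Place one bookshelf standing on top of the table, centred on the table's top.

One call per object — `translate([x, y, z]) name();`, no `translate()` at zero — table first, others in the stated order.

table();
translate([311, -341, 0]) stool();
translate([311, 703, 0]) stool();
translate([-342, 181, 0]) stool();
translate([964, 181, 0]) stool();
translate([182, 116, 752]) bookshelf();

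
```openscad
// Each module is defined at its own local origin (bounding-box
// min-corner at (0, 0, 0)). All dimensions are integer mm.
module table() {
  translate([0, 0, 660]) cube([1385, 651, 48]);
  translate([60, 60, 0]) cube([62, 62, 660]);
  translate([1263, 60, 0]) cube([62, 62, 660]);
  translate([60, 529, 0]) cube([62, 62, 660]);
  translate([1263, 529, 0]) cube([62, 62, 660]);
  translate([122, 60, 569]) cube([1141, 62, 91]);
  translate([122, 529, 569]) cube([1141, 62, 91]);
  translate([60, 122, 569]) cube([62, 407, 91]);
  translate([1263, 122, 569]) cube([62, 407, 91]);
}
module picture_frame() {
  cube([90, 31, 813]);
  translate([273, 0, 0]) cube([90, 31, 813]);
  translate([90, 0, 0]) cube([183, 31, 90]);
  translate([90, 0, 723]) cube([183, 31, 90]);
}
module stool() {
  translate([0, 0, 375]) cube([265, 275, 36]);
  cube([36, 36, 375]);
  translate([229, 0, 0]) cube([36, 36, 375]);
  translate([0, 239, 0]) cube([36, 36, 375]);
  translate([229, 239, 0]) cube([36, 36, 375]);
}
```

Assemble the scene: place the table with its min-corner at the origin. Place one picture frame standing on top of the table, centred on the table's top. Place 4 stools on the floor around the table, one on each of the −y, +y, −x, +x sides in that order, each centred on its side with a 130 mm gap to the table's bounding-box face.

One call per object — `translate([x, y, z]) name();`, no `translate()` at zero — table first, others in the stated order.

table();
translate([511, 310, 708]) picture_frame();
translate([560, -405, 0]) stool();
translate([560, 781, 0]) stool();
translate([-395, 188, 0]) stool();
translate([1515, 188, 0]) stool();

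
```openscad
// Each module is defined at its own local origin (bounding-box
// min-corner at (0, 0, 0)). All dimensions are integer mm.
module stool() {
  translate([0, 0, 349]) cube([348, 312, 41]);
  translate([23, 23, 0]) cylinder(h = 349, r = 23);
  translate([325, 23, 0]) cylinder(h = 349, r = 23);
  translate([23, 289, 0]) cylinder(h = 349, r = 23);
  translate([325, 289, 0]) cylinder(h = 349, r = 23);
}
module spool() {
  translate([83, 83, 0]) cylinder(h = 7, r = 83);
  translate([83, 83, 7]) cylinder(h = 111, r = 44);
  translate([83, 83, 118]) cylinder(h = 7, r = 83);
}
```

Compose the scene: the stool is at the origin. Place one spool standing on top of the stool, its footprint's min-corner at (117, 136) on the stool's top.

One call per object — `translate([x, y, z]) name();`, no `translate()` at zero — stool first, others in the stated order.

stool();
translate([117, 136, 390]) spool();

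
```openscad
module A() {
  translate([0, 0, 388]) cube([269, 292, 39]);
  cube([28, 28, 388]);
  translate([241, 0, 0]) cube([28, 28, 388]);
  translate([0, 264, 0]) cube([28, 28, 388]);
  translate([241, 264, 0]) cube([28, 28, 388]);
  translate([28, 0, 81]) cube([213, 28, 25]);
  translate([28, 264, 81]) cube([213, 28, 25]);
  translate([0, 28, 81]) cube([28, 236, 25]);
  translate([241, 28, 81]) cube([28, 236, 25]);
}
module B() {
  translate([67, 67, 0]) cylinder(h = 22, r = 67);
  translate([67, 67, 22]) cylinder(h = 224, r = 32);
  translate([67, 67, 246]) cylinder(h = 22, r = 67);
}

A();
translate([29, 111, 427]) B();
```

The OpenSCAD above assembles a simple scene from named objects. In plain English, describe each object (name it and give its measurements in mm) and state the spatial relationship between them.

A is a four-legged stool. The seat is 269×292 mm, 39 mm thick, top at z = 427 mm. It stands on four square legs, each 28×28 mm in cross-section, from z = 0 to the seat underside, each flush with a corner of the seat. Four stretchers, 28 mm wide and 25 mm tall, connect adjacent legs with their undersides at z = 81 mm, each running between the inner faces of the legs it joins and aligned with the legs' outer faces on the other axis.

B is a spool: two coaxial disc flanges of radius 67 mm and thickness 22 mm, joined by a core cylinder of radius 32 mm and height 224 mm. The lower flange rests on z = 0 and the three cylinders share a vertical axis.

The spool is on top of the stool.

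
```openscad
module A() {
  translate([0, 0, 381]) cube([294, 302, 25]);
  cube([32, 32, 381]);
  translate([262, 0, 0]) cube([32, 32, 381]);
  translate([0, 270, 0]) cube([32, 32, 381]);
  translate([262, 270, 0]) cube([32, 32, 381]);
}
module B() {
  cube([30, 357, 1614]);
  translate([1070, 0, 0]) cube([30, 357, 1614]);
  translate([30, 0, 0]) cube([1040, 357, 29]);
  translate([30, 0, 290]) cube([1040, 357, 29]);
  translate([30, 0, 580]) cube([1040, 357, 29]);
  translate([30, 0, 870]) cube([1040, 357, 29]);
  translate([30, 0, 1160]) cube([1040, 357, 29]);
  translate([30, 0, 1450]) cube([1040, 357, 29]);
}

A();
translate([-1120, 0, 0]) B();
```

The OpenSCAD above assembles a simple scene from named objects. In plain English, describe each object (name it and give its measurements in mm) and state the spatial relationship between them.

A is a four-legged stool. The seat is 294×302 mm, 25 mm thick, top at z = 406 mm. It stands on four square legs, each 32×32 mm in cross-section, from z = 0 to the seat underside, each flush with a corner of the seat.

B is a bookshelf 1100 mm wide overall, 357 mm deep and 1614 mm tall. The two sides are 30 mm thick vertical panels. 6 horizontal shelves of 29 mm thickness span between the inner faces of the sides; the lowest shelf sits on the floor and shelves are stacked with a clear vertical gap of 261 mm between each pair.

The bookshelf is on the floor beside the stool on its −x side.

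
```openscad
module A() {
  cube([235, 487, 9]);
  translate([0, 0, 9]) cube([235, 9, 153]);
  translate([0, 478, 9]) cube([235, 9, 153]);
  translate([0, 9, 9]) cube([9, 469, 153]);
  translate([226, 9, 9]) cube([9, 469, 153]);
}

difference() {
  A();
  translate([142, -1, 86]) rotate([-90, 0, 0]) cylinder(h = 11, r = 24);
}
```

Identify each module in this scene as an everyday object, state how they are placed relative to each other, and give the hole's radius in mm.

The subtracted cylinder has r = 24 mm.

A is an open box. The open box has a circular hole through its front wall. The hole's radius is 24 mm.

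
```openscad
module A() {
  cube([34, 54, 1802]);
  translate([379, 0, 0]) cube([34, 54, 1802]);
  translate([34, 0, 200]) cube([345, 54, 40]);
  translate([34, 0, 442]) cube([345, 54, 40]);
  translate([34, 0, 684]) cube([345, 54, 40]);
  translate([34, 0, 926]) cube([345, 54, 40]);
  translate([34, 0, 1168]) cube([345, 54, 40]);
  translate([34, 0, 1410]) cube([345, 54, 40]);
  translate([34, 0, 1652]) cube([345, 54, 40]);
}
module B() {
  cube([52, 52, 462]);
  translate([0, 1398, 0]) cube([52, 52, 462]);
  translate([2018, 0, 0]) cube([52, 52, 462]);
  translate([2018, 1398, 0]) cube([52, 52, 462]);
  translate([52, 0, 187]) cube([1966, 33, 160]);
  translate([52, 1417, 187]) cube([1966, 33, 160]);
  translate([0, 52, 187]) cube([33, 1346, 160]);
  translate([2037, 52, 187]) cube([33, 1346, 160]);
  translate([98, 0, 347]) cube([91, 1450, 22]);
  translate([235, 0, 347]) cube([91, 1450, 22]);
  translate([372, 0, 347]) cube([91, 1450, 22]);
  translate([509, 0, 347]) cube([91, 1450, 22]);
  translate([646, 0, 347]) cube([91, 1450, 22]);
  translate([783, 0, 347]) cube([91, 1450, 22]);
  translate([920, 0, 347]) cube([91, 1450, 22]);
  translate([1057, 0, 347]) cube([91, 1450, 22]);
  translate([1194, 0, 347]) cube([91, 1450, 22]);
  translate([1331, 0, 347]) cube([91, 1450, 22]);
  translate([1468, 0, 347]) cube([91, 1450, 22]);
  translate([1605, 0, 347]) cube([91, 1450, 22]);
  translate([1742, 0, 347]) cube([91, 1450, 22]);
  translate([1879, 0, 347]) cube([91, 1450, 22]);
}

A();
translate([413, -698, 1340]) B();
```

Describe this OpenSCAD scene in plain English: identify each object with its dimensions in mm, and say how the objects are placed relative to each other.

A is a straight ladder. Two 34×54 mm vertical rails, 1802 mm tall, stand 413 mm apart (outside-to-outside) with their front faces coplanar on the −y side. 7 rungs, each 54 mm deep and 40 mm tall, span between the inner faces of the rails, front faces flush with the rails. The lowest rung's underside is at z = 200 mm and rungs are spaced 242 mm apart (underside to underside).

B is a bed frame 2070 mm long (x) by 1450 mm wide (y). Four 52×52 mm corner posts, 462 mm tall, at the corners of the footprint. Four rails of 33 mm thickness and 160 mm height run between adjacent posts with their undersides at z = 187 mm, their outer faces flush with the outside of the frame (the two x-running rails run between the posts' inner faces; the two y-running rails run between the posts' inner faces). 14 slats, each 91 mm wide (x) and 22 mm thick, lie across the top of the two x-running rails, running the full 1450 mm width of the frame in y; the slats are evenly spaced along x between the inner faces of the end posts with equal gaps (rounded down to the nearest mm) at the −x end and between each pair — any rounding remainder accumulates at the +x end.

The bed frame is beside the ladder with their tops flush at z = 1802.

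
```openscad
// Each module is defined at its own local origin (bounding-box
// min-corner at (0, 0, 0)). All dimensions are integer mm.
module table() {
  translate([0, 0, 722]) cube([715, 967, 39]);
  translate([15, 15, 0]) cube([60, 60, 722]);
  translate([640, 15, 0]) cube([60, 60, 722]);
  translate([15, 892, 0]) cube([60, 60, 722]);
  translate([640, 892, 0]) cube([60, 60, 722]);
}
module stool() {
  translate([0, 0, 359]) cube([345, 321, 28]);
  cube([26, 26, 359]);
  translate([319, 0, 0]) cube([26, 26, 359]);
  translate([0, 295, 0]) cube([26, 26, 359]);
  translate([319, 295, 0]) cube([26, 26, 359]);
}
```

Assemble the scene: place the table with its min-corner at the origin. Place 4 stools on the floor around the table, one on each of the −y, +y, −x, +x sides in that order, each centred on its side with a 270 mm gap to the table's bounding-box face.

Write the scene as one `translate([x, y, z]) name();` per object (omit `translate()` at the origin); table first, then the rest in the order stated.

table();
translate([185, -591, 0]) stool();
translate([185, 1237, 0]) stool();
translate([-615, 323, 0]) stool();
translate([985, 323, 0]) stool();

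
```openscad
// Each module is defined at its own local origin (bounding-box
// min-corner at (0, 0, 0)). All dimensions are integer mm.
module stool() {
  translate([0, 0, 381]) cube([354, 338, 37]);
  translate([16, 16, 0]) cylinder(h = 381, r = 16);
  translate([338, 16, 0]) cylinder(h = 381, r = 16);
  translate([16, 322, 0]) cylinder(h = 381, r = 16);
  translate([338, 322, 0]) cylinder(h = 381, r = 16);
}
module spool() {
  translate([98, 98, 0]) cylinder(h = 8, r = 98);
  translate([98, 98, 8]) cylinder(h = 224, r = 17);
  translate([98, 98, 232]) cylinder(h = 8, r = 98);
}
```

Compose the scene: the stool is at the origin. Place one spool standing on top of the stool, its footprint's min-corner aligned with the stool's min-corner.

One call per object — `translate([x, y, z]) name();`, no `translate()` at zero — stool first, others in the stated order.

stool();
translate([0, 0, 418]) spool();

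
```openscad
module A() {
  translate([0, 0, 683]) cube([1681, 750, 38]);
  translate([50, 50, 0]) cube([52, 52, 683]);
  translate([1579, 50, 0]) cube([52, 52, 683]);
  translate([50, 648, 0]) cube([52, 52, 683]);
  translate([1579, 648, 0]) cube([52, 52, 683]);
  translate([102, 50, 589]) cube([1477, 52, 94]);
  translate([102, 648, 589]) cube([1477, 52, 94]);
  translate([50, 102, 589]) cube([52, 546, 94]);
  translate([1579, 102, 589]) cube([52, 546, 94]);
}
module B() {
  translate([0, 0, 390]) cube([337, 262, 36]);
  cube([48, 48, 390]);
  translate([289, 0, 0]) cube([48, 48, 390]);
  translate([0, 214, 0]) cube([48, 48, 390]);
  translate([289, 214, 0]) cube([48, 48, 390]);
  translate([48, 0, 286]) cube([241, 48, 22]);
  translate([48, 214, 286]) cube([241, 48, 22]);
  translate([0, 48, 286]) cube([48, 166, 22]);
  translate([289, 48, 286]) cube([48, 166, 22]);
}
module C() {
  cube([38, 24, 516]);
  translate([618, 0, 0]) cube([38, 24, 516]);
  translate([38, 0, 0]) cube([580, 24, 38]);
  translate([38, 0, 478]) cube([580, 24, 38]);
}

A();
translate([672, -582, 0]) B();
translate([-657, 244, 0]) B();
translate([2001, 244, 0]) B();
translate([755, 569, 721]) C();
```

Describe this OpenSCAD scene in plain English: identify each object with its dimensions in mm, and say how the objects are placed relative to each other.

A is a table: top 1681 mm (x) × 750 mm (y), 38 mm thick, upper face at z = 721 mm, on four 52×52 mm square legs, each inset 50 mm from the nearest pair of top edges, running from z = 0 to the bottom of the top. Four apron rails, 52 mm thick and 94 mm tall, run between adjacent legs with their top edges flush with the underside of the top and their outer faces flush with the legs' outer faces.

B is a four-legged stool. The seat is a 337×262×36 mm slab whose top surface is at z = 426 mm; four square legs, each 48×48 mm in cross-section, run from the floor (z = 0) to the underside of the seat, each flush with a corner of the seat. Four stretchers, 48 mm wide and 22 mm tall, connect adjacent legs with their undersides at z = 286 mm, each running between the inner faces of the legs it joins and aligned with the legs' outer faces on the other axis.

C is a rectangular picture frame lying in the x–z plane (depth along y). The opening is 580 mm wide (x) by 440 mm tall (z), surrounded by a border 38 mm wide on all four sides. The frame is 24 mm deep and is made of two full-height vertical stiles with two horizontal rails fitted between them.

Three stools sit around the table at the −y, −x, +x sides. The picture frame is on top of the table.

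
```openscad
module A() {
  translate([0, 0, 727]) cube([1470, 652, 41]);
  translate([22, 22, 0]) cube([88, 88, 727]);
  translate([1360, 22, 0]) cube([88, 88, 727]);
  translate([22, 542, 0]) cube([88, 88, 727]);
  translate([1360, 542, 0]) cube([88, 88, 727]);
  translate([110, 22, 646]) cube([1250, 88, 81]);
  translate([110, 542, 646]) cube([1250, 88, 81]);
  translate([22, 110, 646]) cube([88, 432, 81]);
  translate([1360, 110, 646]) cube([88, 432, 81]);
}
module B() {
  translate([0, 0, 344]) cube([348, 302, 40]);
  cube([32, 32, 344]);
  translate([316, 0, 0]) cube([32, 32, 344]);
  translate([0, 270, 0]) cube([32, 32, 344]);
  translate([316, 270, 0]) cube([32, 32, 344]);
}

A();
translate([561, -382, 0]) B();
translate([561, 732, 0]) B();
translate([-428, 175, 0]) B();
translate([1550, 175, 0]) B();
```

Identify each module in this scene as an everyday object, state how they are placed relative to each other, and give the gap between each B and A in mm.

Each stool's nearest face is 80 mm from the table's bounding box.

A is a table. B is a stool. Four stools sit around the table at the −y, +y, −x, +x sides. The gap between each stool and the table is 80 mm.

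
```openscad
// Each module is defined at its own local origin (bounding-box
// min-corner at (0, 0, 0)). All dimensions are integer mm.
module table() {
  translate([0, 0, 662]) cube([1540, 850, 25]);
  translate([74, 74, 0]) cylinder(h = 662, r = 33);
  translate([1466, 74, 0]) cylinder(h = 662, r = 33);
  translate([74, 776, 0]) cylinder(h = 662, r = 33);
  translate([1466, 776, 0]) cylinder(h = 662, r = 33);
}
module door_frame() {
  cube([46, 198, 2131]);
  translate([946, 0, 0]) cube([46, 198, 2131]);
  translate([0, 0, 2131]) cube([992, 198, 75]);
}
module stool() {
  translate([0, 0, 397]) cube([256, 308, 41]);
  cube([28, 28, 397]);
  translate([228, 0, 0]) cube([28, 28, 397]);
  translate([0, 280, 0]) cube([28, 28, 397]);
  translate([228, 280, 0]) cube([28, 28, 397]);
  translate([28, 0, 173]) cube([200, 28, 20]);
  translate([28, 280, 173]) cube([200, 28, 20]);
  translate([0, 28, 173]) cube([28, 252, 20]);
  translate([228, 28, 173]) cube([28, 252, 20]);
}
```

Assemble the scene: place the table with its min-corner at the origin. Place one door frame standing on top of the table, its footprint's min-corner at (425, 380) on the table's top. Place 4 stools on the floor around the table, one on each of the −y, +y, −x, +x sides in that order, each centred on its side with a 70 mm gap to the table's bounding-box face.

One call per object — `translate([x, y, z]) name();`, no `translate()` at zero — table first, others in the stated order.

table();
translate([425, 380, 687]) door_frame();
translate([642, -378, 0]) stool();
translate([642, 920, 0]) stool();
translate([-326, 271, 0]) stool();
translate([1610, 271, 0]) stool();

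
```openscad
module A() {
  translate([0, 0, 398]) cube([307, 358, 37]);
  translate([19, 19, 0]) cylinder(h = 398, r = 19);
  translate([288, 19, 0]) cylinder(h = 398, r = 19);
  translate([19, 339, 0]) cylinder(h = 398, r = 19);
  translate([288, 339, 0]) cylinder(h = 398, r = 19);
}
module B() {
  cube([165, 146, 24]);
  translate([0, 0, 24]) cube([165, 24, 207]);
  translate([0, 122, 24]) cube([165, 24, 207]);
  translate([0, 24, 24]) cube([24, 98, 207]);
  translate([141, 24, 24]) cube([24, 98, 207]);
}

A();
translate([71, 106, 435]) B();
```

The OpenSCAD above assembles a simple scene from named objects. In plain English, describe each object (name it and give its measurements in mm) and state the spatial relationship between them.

A is a simple wooden stool: a rectangular seat 307 mm (x) by 358 mm (y), 37 mm thick, top face at z = 435 mm, on four round legs, each 38 mm in diameter. The legs rest on z = 0, each leg's axis is inset half a diameter from the nearest pair of seat edges (so the leg's bounding box is flush with the corner).

B is an open-topped rectangular box: outside dimensions 165×146×231 mm, with a uniform wall and base thickness of 24 mm. The base is a full 165×146 slab on the floor; four walls sit on top of the base. The front and back walls (the −y and +y sides) span the full width; the two side walls fit between them.

The open box is on top of the stool, centred.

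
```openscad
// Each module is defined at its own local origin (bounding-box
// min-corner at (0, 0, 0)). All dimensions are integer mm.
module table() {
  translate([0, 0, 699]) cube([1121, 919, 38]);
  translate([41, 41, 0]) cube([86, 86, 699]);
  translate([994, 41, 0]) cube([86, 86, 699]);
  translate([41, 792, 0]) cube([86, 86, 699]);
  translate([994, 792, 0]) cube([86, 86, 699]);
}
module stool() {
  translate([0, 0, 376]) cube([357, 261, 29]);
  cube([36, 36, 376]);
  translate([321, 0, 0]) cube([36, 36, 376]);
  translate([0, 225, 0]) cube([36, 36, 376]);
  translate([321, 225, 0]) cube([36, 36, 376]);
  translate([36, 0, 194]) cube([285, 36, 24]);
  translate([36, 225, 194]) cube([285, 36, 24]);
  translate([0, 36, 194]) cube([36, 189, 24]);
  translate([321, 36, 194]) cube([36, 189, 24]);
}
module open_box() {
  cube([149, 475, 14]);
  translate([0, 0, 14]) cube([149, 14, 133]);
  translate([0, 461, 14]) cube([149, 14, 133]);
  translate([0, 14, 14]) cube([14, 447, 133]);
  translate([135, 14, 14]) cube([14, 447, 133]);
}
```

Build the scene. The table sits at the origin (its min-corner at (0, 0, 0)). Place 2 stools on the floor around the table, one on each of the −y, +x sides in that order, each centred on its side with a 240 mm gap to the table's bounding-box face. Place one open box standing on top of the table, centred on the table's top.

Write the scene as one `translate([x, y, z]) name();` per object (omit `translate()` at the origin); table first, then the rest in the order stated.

table();
translate([382, -501, 0]) stool();
translate([1361, 329, 0]) stool();
translate([486, 222, 737]) open_box();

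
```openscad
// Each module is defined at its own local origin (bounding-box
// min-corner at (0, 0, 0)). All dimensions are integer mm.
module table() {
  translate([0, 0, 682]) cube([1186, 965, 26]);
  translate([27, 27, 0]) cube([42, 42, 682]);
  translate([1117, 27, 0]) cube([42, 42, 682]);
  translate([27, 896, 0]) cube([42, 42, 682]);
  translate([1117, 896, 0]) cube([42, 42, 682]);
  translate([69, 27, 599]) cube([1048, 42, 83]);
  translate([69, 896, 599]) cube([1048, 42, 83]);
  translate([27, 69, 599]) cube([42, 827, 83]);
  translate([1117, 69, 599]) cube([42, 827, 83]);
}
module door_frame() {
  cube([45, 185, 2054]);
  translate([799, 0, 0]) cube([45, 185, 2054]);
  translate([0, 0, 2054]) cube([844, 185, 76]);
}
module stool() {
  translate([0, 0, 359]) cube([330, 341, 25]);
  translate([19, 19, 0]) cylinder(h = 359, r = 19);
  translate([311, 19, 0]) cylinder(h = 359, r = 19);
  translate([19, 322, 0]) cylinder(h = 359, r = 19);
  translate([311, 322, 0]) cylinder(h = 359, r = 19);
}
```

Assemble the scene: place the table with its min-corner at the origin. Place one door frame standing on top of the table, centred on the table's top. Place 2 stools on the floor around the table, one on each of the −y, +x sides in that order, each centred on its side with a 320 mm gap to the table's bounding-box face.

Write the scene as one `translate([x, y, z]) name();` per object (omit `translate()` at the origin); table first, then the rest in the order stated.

table();
translate([171, 390, 708]) door_frame();
translate([428, -661, 0]) stool();
translate([1506, 312, 0]) stool();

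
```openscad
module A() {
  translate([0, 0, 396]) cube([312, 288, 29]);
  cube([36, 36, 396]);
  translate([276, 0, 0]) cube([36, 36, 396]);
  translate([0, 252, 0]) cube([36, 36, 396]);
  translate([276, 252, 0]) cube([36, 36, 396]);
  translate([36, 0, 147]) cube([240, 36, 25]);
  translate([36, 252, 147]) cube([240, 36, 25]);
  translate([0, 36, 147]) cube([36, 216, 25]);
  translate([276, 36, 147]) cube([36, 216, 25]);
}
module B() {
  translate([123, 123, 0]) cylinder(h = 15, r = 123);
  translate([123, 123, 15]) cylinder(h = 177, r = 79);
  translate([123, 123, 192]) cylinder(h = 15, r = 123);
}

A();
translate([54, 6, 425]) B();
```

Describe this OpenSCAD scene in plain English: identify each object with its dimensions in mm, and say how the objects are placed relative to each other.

A is a four-legged stool. The seat is 312×288 mm, 29 mm thick, top at z = 425 mm. It stands on four square legs, each 36×36 mm in cross-section, from z = 0 to the seat underside, each flush with a corner of the seat. Four stretchers, 36 mm wide and 25 mm tall, connect adjacent legs with their undersides at z = 147 mm, each running between the inner faces of the legs it joins and aligned with the legs' outer faces on the other axis.

B is a spool: two coaxial disc flanges of radius 123 mm and thickness 15 mm, joined by a core cylinder of radius 79 mm and height 177 mm. The lower flange rests on z = 0 and the three cylinders share a vertical axis.

The spool is on top of the stool.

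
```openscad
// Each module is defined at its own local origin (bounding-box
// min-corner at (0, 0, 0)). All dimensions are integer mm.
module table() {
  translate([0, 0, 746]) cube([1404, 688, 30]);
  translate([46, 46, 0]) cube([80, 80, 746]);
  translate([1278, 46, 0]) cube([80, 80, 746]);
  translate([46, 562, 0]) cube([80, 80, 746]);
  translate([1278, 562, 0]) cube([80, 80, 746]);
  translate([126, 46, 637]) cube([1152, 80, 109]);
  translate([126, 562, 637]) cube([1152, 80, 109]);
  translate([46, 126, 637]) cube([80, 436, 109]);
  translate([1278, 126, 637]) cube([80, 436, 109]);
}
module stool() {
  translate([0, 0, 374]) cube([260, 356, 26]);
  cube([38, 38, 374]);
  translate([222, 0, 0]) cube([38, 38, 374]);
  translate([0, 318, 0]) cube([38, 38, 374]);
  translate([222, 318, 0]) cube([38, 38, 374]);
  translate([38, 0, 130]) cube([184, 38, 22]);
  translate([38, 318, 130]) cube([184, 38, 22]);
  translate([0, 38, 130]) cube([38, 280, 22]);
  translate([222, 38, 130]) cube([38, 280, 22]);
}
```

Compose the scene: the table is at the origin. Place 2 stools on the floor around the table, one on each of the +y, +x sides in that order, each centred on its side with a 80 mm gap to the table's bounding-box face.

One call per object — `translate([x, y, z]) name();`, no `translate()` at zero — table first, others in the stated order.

table();
translate([572, 768, 0]) stool();
translate([1484, 166, 0]) stool();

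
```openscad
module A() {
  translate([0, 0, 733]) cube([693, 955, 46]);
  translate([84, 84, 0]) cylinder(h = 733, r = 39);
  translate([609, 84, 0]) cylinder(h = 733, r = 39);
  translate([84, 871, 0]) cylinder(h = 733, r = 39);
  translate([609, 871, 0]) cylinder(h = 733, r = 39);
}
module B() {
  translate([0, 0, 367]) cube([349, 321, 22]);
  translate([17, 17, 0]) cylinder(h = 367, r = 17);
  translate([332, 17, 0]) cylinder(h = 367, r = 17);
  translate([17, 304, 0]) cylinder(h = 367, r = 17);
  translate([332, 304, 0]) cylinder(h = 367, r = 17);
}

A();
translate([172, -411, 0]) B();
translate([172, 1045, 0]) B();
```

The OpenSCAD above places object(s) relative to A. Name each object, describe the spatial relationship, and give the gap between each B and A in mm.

Each stool's nearest face is 90 mm from the table's bounding box.

A is a table. B is a stool. Two stools sit around the table at the −y, +y sides. The gap between each stool and the table is 90 mm.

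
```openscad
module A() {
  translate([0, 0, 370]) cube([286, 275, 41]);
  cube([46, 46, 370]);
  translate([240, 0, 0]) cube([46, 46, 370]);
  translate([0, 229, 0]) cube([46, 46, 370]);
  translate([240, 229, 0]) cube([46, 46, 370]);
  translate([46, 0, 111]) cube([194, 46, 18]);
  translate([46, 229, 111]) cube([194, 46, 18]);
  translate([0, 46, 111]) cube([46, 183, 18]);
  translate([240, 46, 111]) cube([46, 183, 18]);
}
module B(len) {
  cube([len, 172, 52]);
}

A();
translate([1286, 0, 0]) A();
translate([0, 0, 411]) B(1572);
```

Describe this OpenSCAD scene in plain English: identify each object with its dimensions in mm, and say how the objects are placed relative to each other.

A is a four-legged stool. The seat is a 286×275×41 mm slab whose top surface is at z = 411 mm; four square legs, each 46×46 mm in cross-section, run from the floor (z = 0) to the underside of the seat, each flush with a corner of the seat. Four stretchers, 46 mm wide and 18 mm tall, connect adjacent legs with their undersides at z = 111 mm, each running between the inner faces of the legs it joins and aligned with the legs' outer faces on the other axis.

B is a rectangular beam 1572 mm long (x), 172 mm deep (y), 52 mm thick (z).

The beam spans the tops of two stools placed 1000 mm apart, resting at z = 411 mm.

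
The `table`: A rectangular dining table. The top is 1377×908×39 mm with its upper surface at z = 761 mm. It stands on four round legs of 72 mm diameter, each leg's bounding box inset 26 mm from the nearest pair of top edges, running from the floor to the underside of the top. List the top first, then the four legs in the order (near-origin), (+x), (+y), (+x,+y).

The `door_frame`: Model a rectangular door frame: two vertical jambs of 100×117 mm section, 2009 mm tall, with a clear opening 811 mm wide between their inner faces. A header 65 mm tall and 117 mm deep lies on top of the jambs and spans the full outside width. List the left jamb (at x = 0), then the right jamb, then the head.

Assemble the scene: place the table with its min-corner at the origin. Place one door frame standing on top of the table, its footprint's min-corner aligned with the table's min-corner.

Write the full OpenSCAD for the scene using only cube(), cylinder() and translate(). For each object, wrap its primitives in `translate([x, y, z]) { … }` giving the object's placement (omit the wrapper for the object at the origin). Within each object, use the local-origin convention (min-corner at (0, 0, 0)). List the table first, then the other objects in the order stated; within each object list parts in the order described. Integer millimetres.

translate([0, 0, 722]) cube([1377, 908, 39]);
translate([62, 62, 0]) cylinder(h = 722, r = 36);
translate([1315, 62, 0]) cylinder(h = 722, r = 36);
translate([62, 846, 0]) cylinder(h = 722, r = 36);
translate([1315, 846, 0]) cylinder(h = 722, r = 36);
translate([0, 0, 761]) {
  cube([100, 117, 2009]);
  translate([911, 0, 0]) cube([100, 117, 2009]);
  translate([0, 0, 2009]) cube([1011, 117, 65]);
}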